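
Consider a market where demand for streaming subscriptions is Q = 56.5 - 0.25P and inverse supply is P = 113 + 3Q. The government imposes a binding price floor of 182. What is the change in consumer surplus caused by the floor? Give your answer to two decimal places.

Rewriting demand in inverse form: P = 226 - 4Q.
Free-market equilibrium: 226 - 4Q = 113 + 3Q gives Q* = 16.1429, P* = 161.4286.
At P = 182, buyers demand (226 - 182)/4 = 11 while sellers would supply more, so the quantity traded is 11 at price 182.
CS goes from (1/2)(16.1429)(64.5714) = 521.1837 to 242 (computed as (226 - 182)(11) - (1/2)(4)(11)^2), a change of -279.1837.

-279.18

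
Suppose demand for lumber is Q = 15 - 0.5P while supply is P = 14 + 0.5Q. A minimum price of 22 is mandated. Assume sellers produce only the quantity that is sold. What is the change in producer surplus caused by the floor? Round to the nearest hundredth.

Rewriting demand in inverse form: P = 30 - 2Q.
Free-market equilibrium: 30 - 2Q = 14 + 0.5Q gives Q* = 6.4, P* = 17.2.
At P = 22, buyers demand (30 - 22)/2 = 4 while sellers would supply more, so the quantity traded is 4 at price 22.
PS goes from (1/2)(6.4)(3.2) = 10.24 to 28 (computed as (22 - 14)(4) - (1/2)(0.5)(4)^2), a change of 17.76.

17.76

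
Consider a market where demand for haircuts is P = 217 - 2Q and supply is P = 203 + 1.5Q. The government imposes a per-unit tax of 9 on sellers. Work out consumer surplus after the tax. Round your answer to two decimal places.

Without the tax, 217 - 2Q = 203 + 1.5Q so Q* = 4 and P* = 209.
A tax on sellers shifts supply up by 9: 217 - 2Q = 203 + 1.5Q + 9, so Q_t = 1.4286. Buyers pay P_b = 214.1429; sellers receive P_s = P_b - 9 = 205.1429.
CS = (1/2)(Q_t)(217 - P_b) = (1/2)(1.4286)(2.8571) = 2.0408.

2.04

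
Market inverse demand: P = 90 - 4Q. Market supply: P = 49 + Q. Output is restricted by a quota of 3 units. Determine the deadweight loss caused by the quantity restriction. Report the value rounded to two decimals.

Without the quota, 90 - 4Q = 49 + Q gives Q* = 8.2.
At Q = 3 the demand price is 90 - 4(3) = 78 and the supply price is 49 + (3) = 52.
Deadweight loss is the triangle between the curves from 3 to 8.2: (1/2)(78 - 52)(8.2 - 3) = 67.6.

67.60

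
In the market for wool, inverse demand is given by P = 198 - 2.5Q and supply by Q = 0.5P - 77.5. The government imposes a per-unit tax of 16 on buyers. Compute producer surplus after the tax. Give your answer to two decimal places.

36.00

Rewriting supply in inverse form: P = 155 + 2Q.
Pre-tax equilibrium: 198 - 2.5Q = 155 + 2Q gives Q* = 9.5556, P* = 174.1111.
A tax on buyers shifts demand down by 16: (198 - 16) - 2.5Q = 155 + 2Q, so Q_t = 6. Buyers pay P_b = 183; sellers receive P_s = P_b - 16 = 167.
PS = (1/2)(Q_t)(P_s - 155) = (1/2)(6)(12) = 36.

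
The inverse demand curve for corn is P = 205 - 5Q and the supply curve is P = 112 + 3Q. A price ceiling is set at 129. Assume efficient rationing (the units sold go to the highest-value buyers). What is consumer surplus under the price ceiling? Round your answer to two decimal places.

350.39

Without the control, 205 - 5Q = 112 + 3Q so Q* = 11.625 and P* = 146.875.
At P = 129, sellers supply (129 - 112)/3 = 5.6667 while buyers want more, so the quantity traded is 5.6667 at price 129.
The demand price at Q = 5.6667 is 176.6667. CS is the trapezoid between demand and 129 over [0, 5.6667]: (1/2)[(205 - 129) + (176.6667 - 129)](5.6667) = 350.3889.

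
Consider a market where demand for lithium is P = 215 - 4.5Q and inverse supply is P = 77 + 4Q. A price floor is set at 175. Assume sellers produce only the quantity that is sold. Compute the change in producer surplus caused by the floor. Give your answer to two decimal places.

Without the control, 215 - 4.5Q = 77 + 4Q so Q* = 16.2353 and P* = 141.9412.
At P = 175, buyers demand (215 - 175)/4.5 = 8.8889 while sellers would supply more, so the quantity traded is 8.8889 at price 175.
PS goes from (1/2)(16.2353)(64.9412) = 527.1696 to 713.0864 (computed as (175 - 77)(8.8889) - (1/2)(4)(8.8889)^2), a change of 185.9169.

185.92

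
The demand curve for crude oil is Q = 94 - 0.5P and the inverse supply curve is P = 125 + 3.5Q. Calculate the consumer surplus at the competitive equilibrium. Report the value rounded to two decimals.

131.21

Rewriting demand in inverse form: P = 188 - 2Q.
Equilibrium: 188 - 2Q = 125 + 3.5Q, so Q* = 11.4545 and P* = 165.0909.
The demand choke price is 188, so CS = (1/2)(Q*)(188 - P*) = (1/2)(11.4545)(22.9091) = 131.2066.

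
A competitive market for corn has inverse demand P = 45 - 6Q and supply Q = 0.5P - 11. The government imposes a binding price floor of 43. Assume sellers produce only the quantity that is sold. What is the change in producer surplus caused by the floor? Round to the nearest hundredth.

Rewriting supply in inverse form: P = 22 + 2Q.
Free-market equilibrium: 45 - 6Q = 22 + 2Q gives Q* = 2.875, P* = 27.75.
At P = 43, buyers demand (45 - 43)/6 = 0.3333 while sellers would supply more, so the quantity traded is 0.3333 at price 43.
PS goes from (1/2)(2.875)(5.75) = 8.2656 to 6.8889 (computed as (43 - 22)(0.3333) - (1/2)(2)(0.3333)^2), a change of -1.3767.

-1.38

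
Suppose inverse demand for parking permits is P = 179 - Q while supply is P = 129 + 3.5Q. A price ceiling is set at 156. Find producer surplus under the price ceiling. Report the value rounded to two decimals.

104.14

Without the control, 179 - Q = 129 + 3.5Q so Q* = 11.1111 and P* = 167.8889.
At the ceiling price 156, quantity supplied is (156 - 129)/3.5 = 7.7143; supply is the short side, so Q = 7.7143 trades at P = 156.
PS is the triangle above supply below 156: (1/2)(7.7143)(156 - 129) = 104.1429.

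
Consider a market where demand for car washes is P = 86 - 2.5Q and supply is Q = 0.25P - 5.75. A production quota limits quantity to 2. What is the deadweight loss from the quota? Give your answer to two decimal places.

Rewriting supply in inverse form: P = 23 + 4Q.
Without the quota, 86 - 2.5Q = 23 + 4Q gives Q* = 9.6923.
At Q = 2 the demand price is 86 - 2.5(2) = 81 and the supply price is 23 + 4(2) = 31.
DWL = (1/2)(gap between curves at 2) x (Q* - 2) = (1/2)(50)(7.6923) = 192.3077.

192.31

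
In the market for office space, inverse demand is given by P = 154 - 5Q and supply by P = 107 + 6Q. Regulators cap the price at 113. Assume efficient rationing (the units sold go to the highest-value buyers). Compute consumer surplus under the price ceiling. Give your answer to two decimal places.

38.50

Without the control, 154 - 5Q = 107 + 6Q so Q* = 4.2727 and P* = 132.6364.
At the ceiling price 113, quantity supplied is (113 - 107)/6 = 1; supply is the short side, so Q = 1 trades at P = 113.
The demand price at Q = 1 is 149. CS is the trapezoid between demand and 113 over [0, 1]: (1/2)[(154 - 113) + (149 - 113)](1) = 38.5.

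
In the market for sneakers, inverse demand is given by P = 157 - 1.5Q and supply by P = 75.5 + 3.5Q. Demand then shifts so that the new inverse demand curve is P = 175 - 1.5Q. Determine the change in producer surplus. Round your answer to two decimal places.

228.06

Initial equilibrium: Q_0 = 16.3, P_0 = 132.55; CS_0 = (1/2)(16.3)(24.45) = 199.2675, PS_0 = (1/2)(16.3)(57.05) = 464.9575.
New equilibrium: 175 - 1.5Q = 75.5 + 3.5Q gives Q_1 = 19.9, P_1 = 145.15; CS_1 = 297.0075, PS_1 = 693.0175.
Change in producer surplus = 693.0175 - 464.9575 = 228.06.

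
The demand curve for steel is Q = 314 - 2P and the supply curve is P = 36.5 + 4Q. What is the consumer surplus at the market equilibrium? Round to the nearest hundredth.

179.26

Rewriting demand in inverse form: P = 157 - 0.5Q.
Set 157 - 0.5Q = 36.5 + 4Q, which gives 120.5 = 4.5Q, so Q* = 26.7778 and P* = 157 - 0.5(26.7778) = 143.6111.
CS is the area between the demand curve and P* from 0 to Q*: (1/2)(26.7778)(13.3889) = 179.2623.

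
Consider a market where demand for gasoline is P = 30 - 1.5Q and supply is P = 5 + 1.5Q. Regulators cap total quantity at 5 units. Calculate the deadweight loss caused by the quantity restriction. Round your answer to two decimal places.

16.67

Without the quota, 30 - 1.5Q = 5 + 1.5Q gives Q* = 8.3333.
At Q = 5 the demand price is 30 - 1.5(5) = 22.5 and the supply price is 5 + 1.5(5) = 12.5.
Deadweight loss is the triangle between the curves from 5 to 8.3333: (1/2)(22.5 - 12.5)(8.3333 - 5) = 16.6667.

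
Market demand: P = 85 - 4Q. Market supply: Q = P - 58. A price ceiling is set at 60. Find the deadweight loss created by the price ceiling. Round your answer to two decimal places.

28.90

Rewriting supply in inverse form: P = 58 + Q.
Without the control, 85 - 4Q = 58 + Q so Q* = 5.4 and P* = 63.4.
At P = 60, sellers supply (60 - 58)/1 = 2 while buyers want more, so the quantity traded is 2 at price 60.
At Q = 2 the demand price is 77 and the supply price is 60. Deadweight loss is the triangle between the curves from 2 to 5.4: (1/2)(77 - 60)(5.4 - 2) = 28.9.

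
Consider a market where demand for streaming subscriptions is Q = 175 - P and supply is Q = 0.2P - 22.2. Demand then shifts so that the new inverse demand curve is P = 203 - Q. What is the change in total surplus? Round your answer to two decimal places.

Rewriting demand in inverse form: P = 175 - Q.
Rewriting supply in inverse form: P = 111 + 5Q.
Initial equilibrium: Q_0 = 10.6667, P_0 = 164.3333; CS_0 = (1/2)(10.6667)(10.6667) = 56.8889, PS_0 = (1/2)(10.6667)(53.3333) = 284.4444.
New equilibrium: 203 - Q = 111 + 5Q gives Q_1 = 15.3333, P_1 = 187.6667; CS_1 = 117.5556, PS_1 = 587.7778.
Change in total surplus = (117.5556 + 587.7778) - (56.8889 + 284.4444) = 364.

364.00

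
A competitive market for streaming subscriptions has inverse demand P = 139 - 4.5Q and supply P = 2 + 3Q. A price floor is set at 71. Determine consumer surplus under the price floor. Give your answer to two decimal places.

513.78

Without the control, 139 - 4.5Q = 2 + 3Q so Q* = 18.2667 and P* = 56.8.
At P = 71, buyers demand (139 - 71)/4.5 = 15.1111 while sellers would supply more, so the quantity traded is 15.1111 at price 71.
CS is the triangle under demand above 71: (1/2)(15.1111)(139 - 71) = 513.7778.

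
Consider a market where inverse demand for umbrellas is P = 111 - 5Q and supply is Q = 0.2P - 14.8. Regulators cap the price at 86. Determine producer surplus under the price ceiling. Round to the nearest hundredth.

Rewriting supply in inverse form: P = 74 + 5Q.
Without the control, 111 - 5Q = 74 + 5Q so Q* = 3.7 and P* = 92.5.
At P = 86, sellers supply (86 - 74)/5 = 2.4 while buyers want more, so the quantity traded is 2.4 at price 86.
PS is the triangle above supply below 86: (1/2)(2.4)(86 - 74) = 14.4.

14.40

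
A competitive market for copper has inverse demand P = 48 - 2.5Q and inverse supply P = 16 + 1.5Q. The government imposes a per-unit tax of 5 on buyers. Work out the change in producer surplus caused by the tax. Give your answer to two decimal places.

-13.83

Without the tax, 48 - 2.5Q = 16 + 1.5Q so Q* = 8 and P* = 28.
A tax on buyers shifts demand down by 5: (48 - 5) - 2.5Q = 16 + 1.5Q, so Q_t = 6.75. Buyers pay P_b = 31.125; sellers receive P_s = P_b - 5 = 26.125.
Producers lose the trapezoid between P_s and P* out to Q_t plus the triangle from Q_t to Q*: change in PS = 34.1719 - 48 = -13.8281.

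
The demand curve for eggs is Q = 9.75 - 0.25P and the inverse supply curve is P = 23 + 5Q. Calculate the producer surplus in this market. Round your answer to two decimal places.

7.90

Rewriting demand in inverse form: P = 39 - 4Q.
Set 39 - 4Q = 23 + 5Q, which gives 16 = 9Q, so Q* = 1.7778 and P* = 39 - 4(1.7778) = 31.8889.
PS is the area between P* and the supply curve from 0 to Q*: (1/2)(1.7778)(8.8889) = 7.9012.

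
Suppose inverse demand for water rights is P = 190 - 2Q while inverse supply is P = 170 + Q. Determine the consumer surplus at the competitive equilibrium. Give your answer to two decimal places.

44.44

Equilibrium: 190 - 2Q = 170 + Q, so Q* = 6.6667 and P* = 176.6667.
The demand choke price is 190, so CS = (1/2)(Q*)(190 - P*) = (1/2)(6.6667)(13.3333) = 44.4444.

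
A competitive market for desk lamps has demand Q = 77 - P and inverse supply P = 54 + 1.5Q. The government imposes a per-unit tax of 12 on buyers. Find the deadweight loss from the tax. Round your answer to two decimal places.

Rewriting demand in inverse form: P = 77 - Q.
Pre-tax equilibrium: 77 - Q = 54 + 1.5Q gives Q* = 9.2, P* = 67.8.
A tax on buyers shifts demand down by 12: (77 - 12) - Q = 54 + 1.5Q, so Q_t = 4.4. Buyers pay P_b = 72.6; sellers receive P_s = P_b - 12 = 60.6.
The welfare triangle lost has base Q* - Q_t = 4.8 and height t = 12, so DWL = (1/2)(4.8)(12) = 28.8.

28.80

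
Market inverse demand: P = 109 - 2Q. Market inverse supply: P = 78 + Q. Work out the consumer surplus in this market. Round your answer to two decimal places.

106.78

Setting demand equal to supply, 31 = 3Q, so Q* = 10.3333 and P* = 88.3333.
Consumer surplus is the triangle under demand above P*: (1/2)(10.3333)(109 - 88.3333) = (1/2)(10.3333)(20.6667) = 106.7778.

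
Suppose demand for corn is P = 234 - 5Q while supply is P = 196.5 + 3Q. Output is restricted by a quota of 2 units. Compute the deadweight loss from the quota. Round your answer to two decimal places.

Without the quota, 234 - 5Q = 196.5 + 3Q gives Q* = 4.6875.
At Q = 2 the demand price is 234 - 5(2) = 224 and the supply price is 196.5 + 3(2) = 202.5.
DWL = (1/2)(gap between curves at 2) x (Q* - 2) = (1/2)(21.5)(2.6875) = 28.8906.

28.89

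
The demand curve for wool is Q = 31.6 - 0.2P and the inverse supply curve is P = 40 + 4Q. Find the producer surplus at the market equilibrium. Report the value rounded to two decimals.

Rewriting demand in inverse form: P = 158 - 5Q.
Set 158 - 5Q = 40 + 4Q, which gives 118 = 9Q, so Q* = 13.1111 and P* = 158 - 5(13.1111) = 92.4444.
PS is the area between P* and the supply curve from 0 to Q*: (1/2)(13.1111)(52.4444) = 343.8025.

343.80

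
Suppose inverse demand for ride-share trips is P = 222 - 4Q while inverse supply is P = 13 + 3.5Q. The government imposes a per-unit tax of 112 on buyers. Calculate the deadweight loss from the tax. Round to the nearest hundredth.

Without the tax, 222 - 4Q = 13 + 3.5Q so Q* = 27.8667 and P* = 110.5333.
A tax on buyers shifts demand down by 112: (222 - 112) - 4Q = 13 + 3.5Q, so Q_t = 12.9333. Buyers pay P_b = 170.2667; sellers receive P_s = P_b - 112 = 58.2667.
Deadweight loss is the triangle between the curves from Q_t to Q*: (1/2)(27.8667 - 12.9333)(112) = 836.2667.

836.27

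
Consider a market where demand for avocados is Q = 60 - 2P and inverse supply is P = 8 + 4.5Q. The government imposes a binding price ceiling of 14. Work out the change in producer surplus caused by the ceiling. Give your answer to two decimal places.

-39.56

Rewriting demand in inverse form: P = 30 - 0.5Q.
Free-market equilibrium: 30 - 0.5Q = 8 + 4.5Q gives Q* = 4.4, P* = 27.8.
At the ceiling price 14, quantity supplied is (14 - 8)/4.5 = 1.3333; supply is the short side, so Q = 1.3333 trades at P = 14.
PS goes from (1/2)(4.4)(19.8) = 43.56 to 4 (computed as (14 - 8)(1.3333) - (1/2)(4.5)(1.3333)^2), a change of -39.56.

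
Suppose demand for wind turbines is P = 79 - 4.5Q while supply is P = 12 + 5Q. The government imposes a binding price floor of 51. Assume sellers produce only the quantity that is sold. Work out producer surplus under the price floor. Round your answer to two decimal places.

145.88

Without the control, 79 - 4.5Q = 12 + 5Q so Q* = 7.0526 and P* = 47.2632.
At the floor price 51, quantity demanded is (79 - 51)/4.5 = 6.2222; demand is the short side, so Q = 6.2222 trades at P = 51.
The supply price at Q = 6.2222 is 43.1111. PS is the trapezoid between 51 and supply over [0, 6.2222]: (1/2)[(51 - 12) + (51 - 43.1111)](6.2222) = 145.8765.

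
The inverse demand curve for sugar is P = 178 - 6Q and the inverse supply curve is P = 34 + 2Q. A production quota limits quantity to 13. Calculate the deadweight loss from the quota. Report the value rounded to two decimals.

Unrestricted equilibrium: Q* = (178 - 34)/(6 + 2) = 18.
At Q = 13 the demand price is 178 - 6(13) = 100 and the supply price is 34 + 2(13) = 60.
Deadweight loss is the triangle between the curves from 13 to 18: (1/2)(100 - 60)(18 - 13) = 100.

100.00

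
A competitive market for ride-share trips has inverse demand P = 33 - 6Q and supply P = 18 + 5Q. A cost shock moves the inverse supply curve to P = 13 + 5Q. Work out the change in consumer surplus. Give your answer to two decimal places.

4.34

Initial equilibrium: Q_0 = 1.3636, P_0 = 24.8182; CS_0 = (1/2)(1.3636)(8.1818) = 5.5785, PS_0 = (1/2)(1.3636)(6.8182) = 4.6488.
New equilibrium: 33 - 6Q = 13 + 5Q gives Q_1 = 1.8182, P_1 = 22.0909; CS_1 = 9.9174, PS_1 = 8.2645.
Change in consumer surplus = 9.9174 - 5.5785 = 4.3388.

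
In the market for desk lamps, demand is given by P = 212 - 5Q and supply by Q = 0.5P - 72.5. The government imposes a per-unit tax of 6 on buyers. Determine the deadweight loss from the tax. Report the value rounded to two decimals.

2.57

Rewriting supply in inverse form: P = 145 + 2Q.
Pre-tax equilibrium: 212 - 5Q = 145 + 2Q gives Q* = 9.5714, P* = 164.1429.
A tax on buyers shifts demand down by 6: (212 - 6) - 5Q = 145 + 2Q, so Q_t = 8.7143. Buyers pay P_b = 168.4286; sellers receive P_s = P_b - 6 = 162.4286.
The welfare triangle lost has base Q* - Q_t = 0.8571 and height t = 6, so DWL = (1/2)(0.8571)(6) = 2.5714.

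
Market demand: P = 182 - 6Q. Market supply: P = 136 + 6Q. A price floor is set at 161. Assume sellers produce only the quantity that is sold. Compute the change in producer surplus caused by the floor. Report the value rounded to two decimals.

6.67

Without the control, 182 - 6Q = 136 + 6Q so Q* = 3.8333 and P* = 159.
At P = 161, buyers demand (182 - 161)/6 = 3.5 while sellers would supply more, so the quantity traded is 3.5 at price 161.
PS goes from (1/2)(3.8333)(23) = 44.0833 to 50.75 (computed as (161 - 136)(3.5) - (1/2)(6)(3.5)^2), a change of 6.6667.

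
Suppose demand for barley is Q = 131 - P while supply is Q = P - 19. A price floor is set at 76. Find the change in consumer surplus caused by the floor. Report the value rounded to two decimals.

-55.50

Rewriting demand in inverse form: P = 131 - Q.
Rewriting supply in inverse form: P = 19 + Q.
Free-market equilibrium: 131 - Q = 19 + Q gives Q* = 56, P* = 75.
At P = 76, buyers demand (131 - 76)/1 = 55 while sellers would supply more, so the quantity traded is 55 at price 76.
CS goes from (1/2)(56)(56) = 1568 to 1512.5 (computed as (131 - 76)(55) - (1/2)(1)(55)^2), a change of -55.5.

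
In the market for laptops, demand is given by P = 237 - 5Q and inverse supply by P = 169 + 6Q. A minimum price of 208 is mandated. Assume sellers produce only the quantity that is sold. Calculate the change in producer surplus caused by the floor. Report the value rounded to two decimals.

10.64

Free-market equilibrium: 237 - 5Q = 169 + 6Q gives Q* = 6.1818, P* = 206.0909.
At the floor price 208, quantity demanded is (237 - 208)/5 = 5.8; demand is the short side, so Q = 5.8 trades at P = 208.
PS goes from (1/2)(6.1818)(37.0909) = 114.6446 to 125.28 (computed as (208 - 169)(5.8) - (1/2)(6)(5.8)^2), a change of 10.6354.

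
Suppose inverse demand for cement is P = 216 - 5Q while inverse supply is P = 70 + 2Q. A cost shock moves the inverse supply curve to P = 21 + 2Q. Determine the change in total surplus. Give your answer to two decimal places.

Initial equilibrium: Q_0 = 20.8571, P_0 = 111.7143; CS_0 = (1/2)(20.8571)(104.2857) = 1087.551, PS_0 = (1/2)(20.8571)(41.7143) = 435.0204.
New equilibrium: 216 - 5Q = 21 + 2Q gives Q_1 = 27.8571, P_1 = 76.7143; CS_1 = 1940.051, PS_1 = 776.0204.
Change in total surplus = (1940.051 + 776.0204) - (1087.551 + 435.0204) = 1193.5.

1193.50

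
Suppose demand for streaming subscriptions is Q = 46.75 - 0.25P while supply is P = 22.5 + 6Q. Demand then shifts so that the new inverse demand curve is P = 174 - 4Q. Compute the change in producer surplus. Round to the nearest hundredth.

Rewriting demand in inverse form: P = 187 - 4Q.
Initial equilibrium: Q_0 = 16.45, P_0 = 121.2; CS_0 = (1/2)(16.45)(65.8) = 541.205, PS_0 = (1/2)(16.45)(98.7) = 811.8075.
New equilibrium: 174 - 4Q = 22.5 + 6Q gives Q_1 = 15.15, P_1 = 113.4; CS_1 = 459.045, PS_1 = 688.5675.
Change in producer surplus = 688.5675 - 811.8075 = -123.24.

-123.24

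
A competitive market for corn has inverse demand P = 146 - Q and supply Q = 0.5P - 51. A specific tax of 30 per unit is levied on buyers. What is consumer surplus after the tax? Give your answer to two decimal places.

10.89

Rewriting supply in inverse form: P = 102 + 2Q.
Without the tax, 146 - Q = 102 + 2Q so Q* = 14.6667 and P* = 131.3333.
With the tax, buyers' net willingness to pay falls by 30: (146 - 30) - Q = 102 + 2Q, so Q_t = 4.6667. Buyers pay P_b = 141.3333; sellers receive P_s = P_b - 30 = 111.3333.
Consumer surplus is the triangle under demand above P_b: (1/2)(4.6667)(146 - 141.3333) = 10.8889.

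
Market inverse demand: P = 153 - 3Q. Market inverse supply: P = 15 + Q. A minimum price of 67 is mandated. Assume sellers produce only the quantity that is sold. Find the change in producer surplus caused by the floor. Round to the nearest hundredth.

Free-market equilibrium: 153 - 3Q = 15 + Q gives Q* = 34.5, P* = 49.5.
At P = 67, buyers demand (153 - 67)/3 = 28.6667 while sellers would supply more, so the quantity traded is 28.6667 at price 67.
PS goes from (1/2)(34.5)(34.5) = 595.125 to 1079.7778 (computed as (67 - 15)(28.6667) - (1/2)(1)(28.6667)^2), a change of 484.6528.

484.65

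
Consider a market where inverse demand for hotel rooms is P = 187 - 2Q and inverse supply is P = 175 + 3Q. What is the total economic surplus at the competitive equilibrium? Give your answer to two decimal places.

Equilibrium: 187 - 2Q = 175 + 3Q, so Q* = 2.4 and P* = 182.2.
CS = (1/2)(2.4)(4.8) = 5.76 and PS = (1/2)(2.4)(7.2) = 8.64, so total surplus = 14.4.

14.40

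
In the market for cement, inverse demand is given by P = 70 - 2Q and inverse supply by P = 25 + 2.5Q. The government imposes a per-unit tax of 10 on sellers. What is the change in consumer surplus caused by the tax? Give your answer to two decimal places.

-39.51

Without the tax, 70 - 2Q = 25 + 2.5Q so Q* = 10 and P* = 50.
With the tax, sellers need 10 more per unit: 70 - 2Q = 25 + 2.5Q + 10, so Q_t = 7.7778. Buyers pay P_b = 54.4444; sellers receive P_s = P_b - 10 = 44.4444.
Consumers lose the trapezoid between P* and P_b out to Q_t plus the triangle from Q_t to Q*: change in CS = 60.4938 - 100 = -39.5062.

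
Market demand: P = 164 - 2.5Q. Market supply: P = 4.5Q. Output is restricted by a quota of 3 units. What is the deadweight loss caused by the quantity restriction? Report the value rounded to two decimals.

Unrestricted equilibrium: Q* = (164 - 0)/(2.5 + 4.5) = 23.4286.
At Q = 3 the demand price is 164 - 2.5(3) = 156.5 and the supply price is 0 + 4.5(3) = 13.5.
DWL = (1/2)(gap between curves at 3) x (Q* - 3) = (1/2)(143)(20.4286) = 1460.6429.

1460.64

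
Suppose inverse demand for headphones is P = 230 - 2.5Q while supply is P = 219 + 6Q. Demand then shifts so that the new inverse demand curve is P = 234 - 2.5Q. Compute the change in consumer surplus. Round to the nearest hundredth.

Initial equilibrium: Q_0 = 1.2941, P_0 = 226.7647; CS_0 = (1/2)(1.2941)(3.2353) = 2.0934, PS_0 = (1/2)(1.2941)(7.7647) = 5.0242.
New equilibrium: 234 - 2.5Q = 219 + 6Q gives Q_1 = 1.7647, P_1 = 229.5882; CS_1 = 3.8927, PS_1 = 9.3426.
Change in consumer surplus = 3.8927 - 2.0934 = 1.7993.

1.80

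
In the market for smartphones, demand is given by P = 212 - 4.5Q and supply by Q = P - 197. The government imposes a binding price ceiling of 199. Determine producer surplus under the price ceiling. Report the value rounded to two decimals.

2.00

Rewriting supply in inverse form: P = 197 + Q.
Free-market equilibrium: 212 - 4.5Q = 197 + Q gives Q* = 2.7273, P* = 199.7273.
At P = 199, sellers supply (199 - 197)/1 = 2 while buyers want more, so the quantity traded is 2 at price 199.
PS is the triangle above supply below 199: (1/2)(2)(199 - 197) = 2.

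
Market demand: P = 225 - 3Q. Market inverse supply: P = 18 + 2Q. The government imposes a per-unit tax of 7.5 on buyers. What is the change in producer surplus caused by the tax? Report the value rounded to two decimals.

Pre-tax equilibrium: 225 - 3Q = 18 + 2Q gives Q* = 41.4, P* = 100.8.
A tax on buyers shifts demand down by 7.5: (225 - 7.5) - 3Q = 18 + 2Q, so Q_t = 39.9. Buyers pay P_b = 105.3; sellers receive P_s = P_b - 7.5 = 97.8.
PS falls from (1/2)(41.4)(82.8) = 1713.96 to (1/2)(39.9)(79.8) = 1592.01, a change of -121.95.

-121.95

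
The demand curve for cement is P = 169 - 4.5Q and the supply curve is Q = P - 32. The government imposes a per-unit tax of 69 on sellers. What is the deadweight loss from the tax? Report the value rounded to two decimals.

432.82

Rewriting supply in inverse form: P = 32 + Q.
Pre-tax equilibrium: 169 - 4.5Q = 32 + Q gives Q* = 24.9091, P* = 56.9091.
A tax on sellers shifts supply up by 69: 169 - 4.5Q = 32 + Q + 69, so Q_t = 12.3636. Buyers pay P_b = 113.3636; sellers receive P_s = P_b - 69 = 44.3636.
Deadweight loss is the triangle between the curves from Q_t to Q*: (1/2)(24.9091 - 12.3636)(69) = 432.8182.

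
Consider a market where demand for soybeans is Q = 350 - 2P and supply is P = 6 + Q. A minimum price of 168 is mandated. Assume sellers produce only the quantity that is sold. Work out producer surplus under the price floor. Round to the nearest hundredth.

2170.00

Rewriting demand in inverse form: P = 175 - 0.5Q.
Free-market equilibrium: 175 - 0.5Q = 6 + Q gives Q* = 112.6667, P* = 118.6667.
At P = 168, buyers demand (175 - 168)/0.5 = 14 while sellers would supply more, so the quantity traded is 14 at price 168.
The supply price at Q = 14 is 20. PS is the trapezoid between 168 and supply over [0, 14]: (1/2)[(168 - 6) + (168 - 20)](14) = 2170.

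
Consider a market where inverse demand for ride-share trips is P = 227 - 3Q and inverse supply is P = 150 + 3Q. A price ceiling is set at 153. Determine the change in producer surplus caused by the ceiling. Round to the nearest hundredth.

-245.54

Without the control, 227 - 3Q = 150 + 3Q so Q* = 12.8333 and P* = 188.5.
At the ceiling price 153, quantity supplied is (153 - 150)/3 = 1; supply is the short side, so Q = 1 trades at P = 153.
PS goes from (1/2)(12.8333)(38.5) = 247.0417 to 1.5 (computed as (153 - 150)(1) - (1/2)(3)(1)^2), a change of -245.5417.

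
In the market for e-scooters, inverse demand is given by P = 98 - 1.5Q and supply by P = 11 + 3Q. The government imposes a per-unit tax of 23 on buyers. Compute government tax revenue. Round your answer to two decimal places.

327.11

Pre-tax equilibrium: 98 - 1.5Q = 11 + 3Q gives Q* = 19.3333, P* = 69.
With the tax, buyers' net willingness to pay falls by 23: (98 - 23) - 1.5Q = 11 + 3Q, so Q_t = 14.2222. Buyers pay P_b = 76.6667; sellers receive P_s = P_b - 23 = 53.6667.
Revenue is the tax times quantity traded: 23 x 14.2222 = 327.1111.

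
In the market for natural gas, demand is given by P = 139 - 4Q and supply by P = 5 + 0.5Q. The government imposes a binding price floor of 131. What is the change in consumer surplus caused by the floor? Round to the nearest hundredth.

Free-market equilibrium: 139 - 4Q = 5 + 0.5Q gives Q* = 29.7778, P* = 19.8889.
At P = 131, buyers demand (139 - 131)/4 = 2 while sellers would supply more, so the quantity traded is 2 at price 131.
CS goes from (1/2)(29.7778)(119.1111) = 1773.4321 to 8 (computed as (139 - 131)(2) - (1/2)(4)(2)^2), a change of -1765.4321.

-1765.43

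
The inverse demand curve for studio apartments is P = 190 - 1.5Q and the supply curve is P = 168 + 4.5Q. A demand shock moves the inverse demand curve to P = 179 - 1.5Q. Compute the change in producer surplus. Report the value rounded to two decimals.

-22.69

Initial equilibrium: Q_0 = 3.6667, P_0 = 184.5; CS_0 = (1/2)(3.6667)(5.5) = 10.0833, PS_0 = (1/2)(3.6667)(16.5) = 30.25.
New equilibrium: 179 - 1.5Q = 168 + 4.5Q gives Q_1 = 1.8333, P_1 = 176.25; CS_1 = 2.5208, PS_1 = 7.5625.
Change in producer surplus = 7.5625 - 30.25 = -22.6875.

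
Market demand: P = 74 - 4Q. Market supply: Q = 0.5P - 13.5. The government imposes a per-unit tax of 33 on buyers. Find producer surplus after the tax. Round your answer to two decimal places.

5.44

Rewriting supply in inverse form: P = 27 + 2Q.
Pre-tax equilibrium: 74 - 4Q = 27 + 2Q gives Q* = 7.8333, P* = 42.6667.
With the tax, buyers' net willingness to pay falls by 33: (74 - 33) - 4Q = 27 + 2Q, so Q_t = 2.3333. Buyers pay P_b = 64.6667; sellers receive P_s = P_b - 33 = 31.6667.
PS = (1/2)(Q_t)(P_s - 27) = (1/2)(2.3333)(4.6667) = 5.4444.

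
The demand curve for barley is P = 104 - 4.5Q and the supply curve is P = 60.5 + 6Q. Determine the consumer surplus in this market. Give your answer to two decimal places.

Setting demand equal to supply, 43.5 = 10.5Q, so Q* = 4.1429 and P* = 85.3571.
Consumer surplus is the triangle under demand above P*: (1/2)(4.1429)(104 - 85.3571) = (1/2)(4.1429)(18.6429) = 38.6173.

38.62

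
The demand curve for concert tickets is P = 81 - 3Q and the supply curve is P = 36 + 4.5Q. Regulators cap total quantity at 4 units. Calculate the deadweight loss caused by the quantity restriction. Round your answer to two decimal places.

Unrestricted equilibrium: Q* = (81 - 36)/(3 + 4.5) = 6.
At Q = 4 the demand price is 81 - 3(4) = 69 and the supply price is 36 + 4.5(4) = 54.
DWL = (1/2)(gap between curves at 4) x (Q* - 4) = (1/2)(15)(2) = 15.

15.00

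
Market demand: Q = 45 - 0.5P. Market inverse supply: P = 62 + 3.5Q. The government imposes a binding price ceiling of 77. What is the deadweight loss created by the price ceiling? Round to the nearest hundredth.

1.78

Rewriting demand in inverse form: P = 90 - 2Q.
Free-market equilibrium: 90 - 2Q = 62 + 3.5Q gives Q* = 5.0909, P* = 79.8182.
At P = 77, sellers supply (77 - 62)/3.5 = 4.2857 while buyers want more, so the quantity traded is 4.2857 at price 77.
At Q = 4.2857 the demand price is 81.4286 and the supply price is 77. Deadweight loss is the triangle between the curves from 4.2857 to 5.0909: (1/2)(81.4286 - 77)(5.0909 - 4.2857) = 1.7829.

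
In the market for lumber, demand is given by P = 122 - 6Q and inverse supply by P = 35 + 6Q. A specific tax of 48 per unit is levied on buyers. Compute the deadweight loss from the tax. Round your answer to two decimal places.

Without the tax, 122 - 6Q = 35 + 6Q so Q* = 7.25 and P* = 78.5.
A tax on buyers shifts demand down by 48: (122 - 48) - 6Q = 35 + 6Q, so Q_t = 3.25. Buyers pay P_b = 102.5; sellers receive P_s = P_b - 48 = 54.5.
Deadweight loss is the triangle between the curves from Q_t to Q*: (1/2)(7.25 - 3.25)(48) = 96.

96.00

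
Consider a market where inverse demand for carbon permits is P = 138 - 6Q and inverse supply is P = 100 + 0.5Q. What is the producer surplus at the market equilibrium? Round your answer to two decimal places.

Equilibrium: 138 - 6Q = 100 + 0.5Q, so Q* = 5.8462 and P* = 102.9231.
PS is the area between P* and the supply curve from 0 to Q*: (1/2)(5.8462)(2.9231) = 8.5444.

8.54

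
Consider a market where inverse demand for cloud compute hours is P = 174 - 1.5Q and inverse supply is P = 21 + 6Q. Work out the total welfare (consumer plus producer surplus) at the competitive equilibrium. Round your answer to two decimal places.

1560.60

Set 174 - 1.5Q = 21 + 6Q, which gives 153 = 7.5Q, so Q* = 20.4 and P* = 174 - 1.5(20.4) = 143.4.
Total surplus is the full triangle between the curves from 0 to Q*: (1/2)(20.4)(174 - 21) = 1560.6.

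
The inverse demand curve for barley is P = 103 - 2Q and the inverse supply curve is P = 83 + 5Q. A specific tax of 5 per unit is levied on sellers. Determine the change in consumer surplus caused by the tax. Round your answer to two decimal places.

Pre-tax equilibrium: 103 - 2Q = 83 + 5Q gives Q* = 2.8571, P* = 97.2857.
With the tax, sellers need 5 more per unit: 103 - 2Q = 83 + 5Q + 5, so Q_t = 2.1429. Buyers pay P_b = 98.7143; sellers receive P_s = P_b - 5 = 93.7143.
Consumers lose the trapezoid between P* and P_b out to Q_t plus the triangle from Q_t to Q*: change in CS = 4.5918 - 8.1633 = -3.5714.

-3.57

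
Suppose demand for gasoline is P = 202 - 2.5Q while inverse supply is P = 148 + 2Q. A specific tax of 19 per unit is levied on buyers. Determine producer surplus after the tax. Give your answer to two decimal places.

Pre-tax equilibrium: 202 - 2.5Q = 148 + 2Q gives Q* = 12, P* = 172.
With the tax, buyers' net willingness to pay falls by 19: (202 - 19) - 2.5Q = 148 + 2Q, so Q_t = 7.7778. Buyers pay P_b = 182.5556; sellers receive P_s = P_b - 19 = 163.5556.
Producer surplus is the triangle above supply below P_s: (1/2)(7.7778)(163.5556 - 148) = 60.4938.

60.49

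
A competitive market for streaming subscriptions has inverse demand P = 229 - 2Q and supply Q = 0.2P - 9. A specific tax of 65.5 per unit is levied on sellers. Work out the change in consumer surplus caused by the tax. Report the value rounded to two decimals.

-404.36

Rewriting supply in inverse form: P = 45 + 5Q.
Without the tax, 229 - 2Q = 45 + 5Q so Q* = 26.2857 and P* = 176.4286.
A tax on sellers shifts supply up by 65.5: 229 - 2Q = 45 + 5Q + 65.5, so Q_t = 16.9286. Buyers pay P_b = 195.1429; sellers receive P_s = P_b - 65.5 = 129.6429.
Consumers lose the trapezoid between P* and P_b out to Q_t plus the triangle from Q_t to Q*: change in CS = 286.5765 - 690.9388 = -404.3622.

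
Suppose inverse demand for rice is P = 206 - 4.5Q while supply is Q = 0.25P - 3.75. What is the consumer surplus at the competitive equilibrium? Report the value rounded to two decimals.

Rewriting supply in inverse form: P = 15 + 4Q.
Setting demand equal to supply, 191 = 8.5Q, so Q* = 22.4706 and P* = 104.8824.
CS is the area between the demand curve and P* from 0 to Q*: (1/2)(22.4706)(101.1176) = 1136.0865.

1136.09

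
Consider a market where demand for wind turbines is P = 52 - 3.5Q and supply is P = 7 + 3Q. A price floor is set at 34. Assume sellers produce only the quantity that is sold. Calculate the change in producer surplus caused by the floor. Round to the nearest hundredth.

27.29

Free-market equilibrium: 52 - 3.5Q = 7 + 3Q gives Q* = 6.9231, P* = 27.7692.
At the floor price 34, quantity demanded is (52 - 34)/3.5 = 5.1429; demand is the short side, so Q = 5.1429 trades at P = 34.
PS goes from (1/2)(6.9231)(20.7692) = 71.8935 to 99.1837 (computed as (34 - 7)(5.1429) - (1/2)(3)(5.1429)^2), a change of 27.2902.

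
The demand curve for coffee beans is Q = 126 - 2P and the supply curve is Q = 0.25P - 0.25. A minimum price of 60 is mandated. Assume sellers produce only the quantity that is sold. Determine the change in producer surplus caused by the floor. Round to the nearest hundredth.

Rewriting demand in inverse form: P = 63 - 0.5Q.
Rewriting supply in inverse form: P = 1 + 4Q.
Free-market equilibrium: 63 - 0.5Q = 1 + 4Q gives Q* = 13.7778, P* = 56.1111.
At P = 60, buyers demand (63 - 60)/0.5 = 6 while sellers would supply more, so the quantity traded is 6 at price 60.
PS goes from (1/2)(13.7778)(55.1111) = 379.6543 to 282 (computed as (60 - 1)(6) - (1/2)(4)(6)^2), a change of -97.6543.

-97.65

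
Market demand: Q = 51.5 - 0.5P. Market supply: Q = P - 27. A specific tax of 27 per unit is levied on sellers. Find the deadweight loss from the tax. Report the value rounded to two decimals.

121.50

Rewriting demand in inverse form: P = 103 - 2Q.
Rewriting supply in inverse form: P = 27 + Q.
Without the tax, 103 - 2Q = 27 + Q so Q* = 25.3333 and P* = 52.3333.
A tax on sellers shifts supply up by 27: 103 - 2Q = 27 + Q + 27, so Q_t = 16.3333. Buyers pay P_b = 70.3333; sellers receive P_s = P_b - 27 = 43.3333.
Deadweight loss is the triangle between the curves from Q_t to Q*: (1/2)(25.3333 - 16.3333)(27) = 121.5.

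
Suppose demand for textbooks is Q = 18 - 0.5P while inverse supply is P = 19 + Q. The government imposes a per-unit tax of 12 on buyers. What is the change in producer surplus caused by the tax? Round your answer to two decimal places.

Rewriting demand in inverse form: P = 36 - 2Q.
Pre-tax equilibrium: 36 - 2Q = 19 + Q gives Q* = 5.6667, P* = 24.6667.
With the tax, buyers' net willingness to pay falls by 12: (36 - 12) - 2Q = 19 + Q, so Q_t = 1.6667. Buyers pay P_b = 32.6667; sellers receive P_s = P_b - 12 = 20.6667.
PS falls from (1/2)(5.6667)(5.6667) = 16.0556 to (1/2)(1.6667)(1.6667) = 1.3889, a change of -14.6667.

-14.67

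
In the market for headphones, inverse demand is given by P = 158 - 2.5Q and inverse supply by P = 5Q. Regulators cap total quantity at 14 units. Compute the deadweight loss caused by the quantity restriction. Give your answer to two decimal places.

Unrestricted equilibrium: Q* = (158 - 0)/(2.5 + 5) = 21.0667.
At Q = 14 the demand price is 158 - 2.5(14) = 123 and the supply price is 0 + 5(14) = 70.
DWL = (1/2)(gap between curves at 14) x (Q* - 14) = (1/2)(53)(7.0667) = 187.2667.

187.27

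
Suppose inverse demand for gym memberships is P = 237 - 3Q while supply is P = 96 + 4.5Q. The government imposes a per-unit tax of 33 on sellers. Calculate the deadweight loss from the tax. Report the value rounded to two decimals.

Without the tax, 237 - 3Q = 96 + 4.5Q so Q* = 18.8 and P* = 180.6.
A tax on sellers shifts supply up by 33: 237 - 3Q = 96 + 4.5Q + 33, so Q_t = 14.4. Buyers pay P_b = 193.8; sellers receive P_s = P_b - 33 = 160.8.
The welfare triangle lost has base Q* - Q_t = 4.4 and height t = 33, so DWL = (1/2)(4.4)(33) = 72.6.

72.60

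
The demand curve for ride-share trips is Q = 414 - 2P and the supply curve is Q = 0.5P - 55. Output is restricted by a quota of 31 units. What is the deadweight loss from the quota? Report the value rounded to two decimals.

76.05

Rewriting demand in inverse form: P = 207 - 0.5Q.
Rewriting supply in inverse form: P = 110 + 2Q.
Without the quota, 207 - 0.5Q = 110 + 2Q gives Q* = 38.8.
At Q = 31 the demand price is 207 - 0.5(31) = 191.5 and the supply price is 110 + 2(31) = 172.
Deadweight loss is the triangle between the curves from 31 to 38.8: (1/2)(191.5 - 172)(38.8 - 31) = 76.05.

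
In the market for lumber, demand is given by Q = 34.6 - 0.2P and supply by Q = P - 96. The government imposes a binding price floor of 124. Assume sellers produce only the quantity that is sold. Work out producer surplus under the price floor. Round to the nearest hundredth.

Rewriting demand in inverse form: P = 173 - 5Q.
Rewriting supply in inverse form: P = 96 + Q.
Without the control, 173 - 5Q = 96 + Q so Q* = 12.8333 and P* = 108.8333.
At P = 124, buyers demand (173 - 124)/5 = 9.8 while sellers would supply more, so the quantity traded is 9.8 at price 124.
The supply price at Q = 9.8 is 105.8. PS is the trapezoid between 124 and supply over [0, 9.8]: (1/2)[(124 - 96) + (124 - 105.8)](9.8) = 226.38.

226.38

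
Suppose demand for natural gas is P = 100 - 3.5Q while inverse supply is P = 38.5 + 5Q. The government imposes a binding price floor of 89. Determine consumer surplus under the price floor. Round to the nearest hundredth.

Without the control, 100 - 3.5Q = 38.5 + 5Q so Q* = 7.2353 and P* = 74.6765.
At the floor price 89, quantity demanded is (100 - 89)/3.5 = 3.1429; demand is the short side, so Q = 3.1429 trades at P = 89.
CS is the triangle under demand above 89: (1/2)(3.1429)(100 - 89) = 17.2857.

17.29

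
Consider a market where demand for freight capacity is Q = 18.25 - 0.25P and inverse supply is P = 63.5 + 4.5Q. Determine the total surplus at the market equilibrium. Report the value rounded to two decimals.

Rewriting demand in inverse form: P = 73 - 4Q.
Setting demand equal to supply, 9.5 = 8.5Q, so Q* = 1.1176 and P* = 68.5294.
Total surplus is the full triangle between the curves from 0 to Q*: (1/2)(1.1176)(73 - 63.5) = 5.3088.

5.31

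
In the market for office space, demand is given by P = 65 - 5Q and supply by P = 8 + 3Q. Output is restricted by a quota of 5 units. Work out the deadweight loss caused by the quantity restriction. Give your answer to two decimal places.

Without the quota, 65 - 5Q = 8 + 3Q gives Q* = 7.125.
At Q = 5 the demand price is 65 - 5(5) = 40 and the supply price is 8 + 3(5) = 23.
Deadweight loss is the triangle between the curves from 5 to 7.125: (1/2)(40 - 23)(7.125 - 5) = 18.0625.

18.06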